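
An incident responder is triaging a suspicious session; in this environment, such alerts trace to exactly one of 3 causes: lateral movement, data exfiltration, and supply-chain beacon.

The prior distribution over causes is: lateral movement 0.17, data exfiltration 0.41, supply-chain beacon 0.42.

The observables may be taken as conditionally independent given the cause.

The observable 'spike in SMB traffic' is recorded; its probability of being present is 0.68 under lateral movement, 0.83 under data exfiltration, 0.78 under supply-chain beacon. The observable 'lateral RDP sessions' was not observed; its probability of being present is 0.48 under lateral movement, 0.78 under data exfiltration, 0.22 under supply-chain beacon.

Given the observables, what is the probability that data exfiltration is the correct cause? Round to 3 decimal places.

0.192

For each hypothesis, the unnormalized posterior weight is prior × product of the observable likelihoods (using 1 − P(present | H) for each absent observable):
  lateral movement: 0.17 × 0.68 × (1 − 0.48) = 0.060112
  data exfiltration: 0.41 × 0.83 × (1 − 0.78) = 0.074866
  supply-chain beacon: 0.42 × 0.78 × (1 − 0.22) = 0.25553
Normalizing constant Z = 0.060112 + 0.074866 + 0.25553 = 0.39051.
P(data exfiltration | evidence) = 0.074866 / 0.39051 ≈ 0.192.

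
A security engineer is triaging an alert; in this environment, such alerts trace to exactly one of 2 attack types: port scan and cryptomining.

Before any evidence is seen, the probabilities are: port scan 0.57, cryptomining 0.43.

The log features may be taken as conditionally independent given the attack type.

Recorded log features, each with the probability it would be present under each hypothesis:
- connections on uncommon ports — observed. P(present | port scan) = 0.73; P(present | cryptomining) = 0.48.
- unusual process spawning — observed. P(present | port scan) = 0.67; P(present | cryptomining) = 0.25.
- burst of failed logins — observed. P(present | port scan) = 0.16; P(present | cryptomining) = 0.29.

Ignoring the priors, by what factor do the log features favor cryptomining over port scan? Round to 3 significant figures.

Take the product of per-log feature likelihoods under each hypothesis, then divide.
  cryptomining: 0.48 × 0.25 × 0.29 = 0.0348
  port scan: 0.73 × 0.67 × 0.16 = 0.078256
Bayes factor = 0.0348 / 0.078256 ≈ 0.445

0.445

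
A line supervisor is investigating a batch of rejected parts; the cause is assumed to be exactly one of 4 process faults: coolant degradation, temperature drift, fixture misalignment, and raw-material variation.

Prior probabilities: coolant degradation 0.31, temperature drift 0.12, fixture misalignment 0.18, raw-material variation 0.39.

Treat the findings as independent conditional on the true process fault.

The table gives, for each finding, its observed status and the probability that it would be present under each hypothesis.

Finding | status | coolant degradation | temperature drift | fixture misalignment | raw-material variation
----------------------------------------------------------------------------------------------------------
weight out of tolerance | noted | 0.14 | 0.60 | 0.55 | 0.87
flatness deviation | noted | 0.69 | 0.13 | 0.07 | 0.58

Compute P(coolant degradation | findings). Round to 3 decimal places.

By Bayes' rule with conditional independence, the unnormalized weight for each hypothesis is prior × ∏ likelihoods:
  coolant degradation: 0.31 × 0.14 × 0.69 = 0.029946
  temperature drift: 0.12 × 0.60 × 0.13 = 0.00936
  fixture misalignment: 0.18 × 0.55 × 0.07 = 0.00693
  raw-material variation: 0.39 × 0.87 × 0.58 = 0.19679
Marginal likelihood of the evidence = 0.24303.
P(coolant degradation | evidence) = 0.029946 / 0.24303 ≈ 0.123.

0.123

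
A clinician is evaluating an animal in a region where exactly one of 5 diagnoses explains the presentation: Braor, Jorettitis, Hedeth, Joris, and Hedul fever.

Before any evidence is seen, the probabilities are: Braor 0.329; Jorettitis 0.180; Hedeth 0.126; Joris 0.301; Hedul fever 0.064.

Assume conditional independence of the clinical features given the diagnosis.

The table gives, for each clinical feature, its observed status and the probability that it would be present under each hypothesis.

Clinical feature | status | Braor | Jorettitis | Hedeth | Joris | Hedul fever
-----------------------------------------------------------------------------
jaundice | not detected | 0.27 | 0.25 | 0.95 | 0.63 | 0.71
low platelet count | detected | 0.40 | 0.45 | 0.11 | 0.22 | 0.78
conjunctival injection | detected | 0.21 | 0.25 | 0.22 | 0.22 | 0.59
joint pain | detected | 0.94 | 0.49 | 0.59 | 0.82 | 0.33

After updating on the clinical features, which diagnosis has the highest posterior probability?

By Bayes' rule with conditional independence, the unnormalized weight for each hypothesis is prior × ∏ likelihoods (using 1 − P(present | H) for each absent clinical feature):
  Braor: 0.329 × (1 − 0.27) × 0.40 × 0.21 × 0.94 = 0.018964
  Jorettitis: 0.180 × (1 − 0.25) × 0.45 × 0.25 × 0.49 = 0.0074419
  Hedeth: 0.126 × (1 − 0.95) × 0.11 × 0.22 × 0.59 = 8.9951e-05
  Joris: 0.301 × (1 − 0.63) × 0.22 × 0.22 × 0.82 = 0.0044201
  Hedul fever: 0.064 × (1 − 0.71) × 0.78 × 0.59 × 0.33 = 0.0028186
Normalizing constant Z = 0.018964 + 0.0074419 + 8.9951e-05 + 0.0044201 + 0.0028186 = 0.033734.
P(Braor | evidence) ≈ 0.018964 / 0.033734 ≈ 0.562
P(Jorettitis | evidence) ≈ 0.0074419 / 0.033734 ≈ 0.221
P(Hedeth | evidence) ≈ 8.9951e-05 / 0.033734 ≈ 0.003
P(Joris | evidence) ≈ 0.0044201 / 0.033734 ≈ 0.131
P(Hedul fever | evidence) ≈ 0.0028186 / 0.033734 ≈ 0.084
The largest is 0.562, so Braor is most probable.

Braor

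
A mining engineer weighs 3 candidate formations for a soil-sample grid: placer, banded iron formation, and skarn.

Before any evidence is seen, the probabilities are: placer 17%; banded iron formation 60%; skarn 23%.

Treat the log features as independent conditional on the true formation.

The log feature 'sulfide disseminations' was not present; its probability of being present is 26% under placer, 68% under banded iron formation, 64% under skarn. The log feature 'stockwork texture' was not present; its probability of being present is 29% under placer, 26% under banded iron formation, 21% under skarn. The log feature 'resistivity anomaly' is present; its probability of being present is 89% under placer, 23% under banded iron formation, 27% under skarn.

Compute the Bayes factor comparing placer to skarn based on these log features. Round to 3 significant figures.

Take the product of per-log feature likelihoods under each hypothesis (using 1 − P(present | H) for each absent log feature), then divide.
  placer: (1 − 0.26) × (1 − 0.29) × 0.89 = 0.46761
  skarn: (1 − 0.64) × (1 − 0.21) × 0.27 = 0.076788
Bayes factor = 0.46761 / 0.076788 ≈ 6.09

6.09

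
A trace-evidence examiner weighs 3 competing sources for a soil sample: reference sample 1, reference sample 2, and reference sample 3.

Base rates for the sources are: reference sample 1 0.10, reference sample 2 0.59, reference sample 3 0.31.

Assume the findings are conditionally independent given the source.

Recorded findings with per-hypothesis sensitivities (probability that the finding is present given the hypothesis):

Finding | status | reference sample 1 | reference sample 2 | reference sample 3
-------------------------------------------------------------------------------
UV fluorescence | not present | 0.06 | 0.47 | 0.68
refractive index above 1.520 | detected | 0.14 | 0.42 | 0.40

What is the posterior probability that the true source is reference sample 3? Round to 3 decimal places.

Multiply each prior by the joint likelihood of the evidence pattern (using 1 − P(present | H) for each absent finding):
  reference sample 1: 0.10 × (1 − 0.06) × 0.14 = 0.01316
  reference sample 2: 0.59 × (1 − 0.47) × 0.42 = 0.13133
  reference sample 3: 0.31 × (1 − 0.68) × 0.40 = 0.03968
Normalizing constant Z = 0.01316 + 0.13133 + 0.03968 = 0.18417.
P(reference sample 3 | evidence) = 0.03968 / 0.18417 ≈ 0.215.

0.215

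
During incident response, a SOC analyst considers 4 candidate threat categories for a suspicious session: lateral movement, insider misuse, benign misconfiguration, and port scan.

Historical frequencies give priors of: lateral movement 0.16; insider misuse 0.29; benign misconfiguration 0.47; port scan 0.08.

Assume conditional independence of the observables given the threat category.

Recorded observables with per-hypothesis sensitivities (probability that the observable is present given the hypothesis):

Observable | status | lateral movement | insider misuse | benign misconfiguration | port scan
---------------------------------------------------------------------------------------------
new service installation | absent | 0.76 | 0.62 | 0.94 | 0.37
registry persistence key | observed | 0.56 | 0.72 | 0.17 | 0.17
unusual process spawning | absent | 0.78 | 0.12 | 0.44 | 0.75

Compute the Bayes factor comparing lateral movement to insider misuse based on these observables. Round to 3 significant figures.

0.123

The Bayes factor is the ratio of the joint likelihoods of the observable pattern under the two hypotheses (using 1 − P(present | H) for each absent observable).
  lateral movement: (1 − 0.76) × 0.56 × (1 − 0.78) = 0.029568
  insider misuse: (1 − 0.62) × 0.72 × (1 − 0.12) = 0.24077
Bayes factor = 0.029568 / 0.24077 ≈ 0.123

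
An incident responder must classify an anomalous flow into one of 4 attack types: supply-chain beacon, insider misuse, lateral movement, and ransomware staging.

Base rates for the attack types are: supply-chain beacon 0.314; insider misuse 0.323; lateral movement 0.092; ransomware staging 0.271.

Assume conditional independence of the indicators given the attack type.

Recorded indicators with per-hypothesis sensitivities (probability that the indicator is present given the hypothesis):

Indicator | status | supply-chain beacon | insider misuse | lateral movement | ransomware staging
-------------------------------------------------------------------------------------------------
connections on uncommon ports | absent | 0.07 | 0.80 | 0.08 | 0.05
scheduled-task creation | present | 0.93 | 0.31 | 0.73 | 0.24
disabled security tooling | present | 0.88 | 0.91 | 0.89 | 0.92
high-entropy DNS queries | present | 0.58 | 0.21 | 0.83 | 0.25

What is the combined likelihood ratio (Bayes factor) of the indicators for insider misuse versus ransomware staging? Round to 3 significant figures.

0.226

Joint likelihood of the indicator pattern under each hypothesis (using 1 − P(present | H) for each absent indicator):
  insider misuse: (1 − 0.80) × 0.31 × 0.91 × 0.21 = 0.011848
  ransomware staging: (1 − 0.05) × 0.24 × 0.92 × 0.25 = 0.05244
Bayes factor = 0.011848 / 0.05244 ≈ 0.226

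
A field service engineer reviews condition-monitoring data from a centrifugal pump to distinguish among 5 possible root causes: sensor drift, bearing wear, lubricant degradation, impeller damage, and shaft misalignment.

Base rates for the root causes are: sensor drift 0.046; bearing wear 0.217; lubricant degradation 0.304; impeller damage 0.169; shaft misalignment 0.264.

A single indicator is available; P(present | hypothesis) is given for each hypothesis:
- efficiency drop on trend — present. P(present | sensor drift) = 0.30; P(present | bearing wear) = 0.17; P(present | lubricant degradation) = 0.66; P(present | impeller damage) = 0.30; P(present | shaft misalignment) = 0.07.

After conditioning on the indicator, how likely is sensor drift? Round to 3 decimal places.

0.043

Multiply each prior by the likelihood of the indicator:
  sensor drift: 0.046 × 0.30 = 0.0138
  bearing wear: 0.217 × 0.17 = 0.03689
  lubricant degradation: 0.304 × 0.66 = 0.20064
  impeller damage: 0.169 × 0.30 = 0.0507
  shaft misalignment: 0.264 × 0.07 = 0.01848
Normalizing constant Z = 0.0138 + 0.03689 + 0.20064 + 0.0507 + 0.01848 = 0.32051.
P(sensor drift | evidence) = 0.0138 / 0.32051 ≈ 0.043.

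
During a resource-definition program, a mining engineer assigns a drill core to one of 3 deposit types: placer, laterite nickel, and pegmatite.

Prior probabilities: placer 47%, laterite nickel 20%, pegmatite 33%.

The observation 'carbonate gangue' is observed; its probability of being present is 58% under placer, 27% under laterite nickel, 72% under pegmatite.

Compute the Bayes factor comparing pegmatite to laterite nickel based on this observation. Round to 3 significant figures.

The Bayes factor is the ratio of the two likelihoods.
  pegmatite: 0.72
  laterite nickel: 0.27
Bayes factor = 0.72 / 0.27 ≈ 2.67

2.67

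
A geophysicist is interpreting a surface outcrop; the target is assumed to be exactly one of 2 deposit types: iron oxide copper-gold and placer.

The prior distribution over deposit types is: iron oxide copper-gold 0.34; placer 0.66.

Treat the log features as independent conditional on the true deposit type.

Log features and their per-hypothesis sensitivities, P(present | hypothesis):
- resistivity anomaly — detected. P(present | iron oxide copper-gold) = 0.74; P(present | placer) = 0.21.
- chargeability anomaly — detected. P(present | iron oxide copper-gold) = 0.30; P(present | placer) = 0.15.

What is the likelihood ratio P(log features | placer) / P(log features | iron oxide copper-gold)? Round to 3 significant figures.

Take the product of per-log feature likelihoods under each hypothesis, then divide.
  placer: 0.21 × 0.15 = 0.0315
  iron oxide copper-gold: 0.74 × 0.30 = 0.222
Bayes factor = 0.0315 / 0.222 ≈ 0.142

0.142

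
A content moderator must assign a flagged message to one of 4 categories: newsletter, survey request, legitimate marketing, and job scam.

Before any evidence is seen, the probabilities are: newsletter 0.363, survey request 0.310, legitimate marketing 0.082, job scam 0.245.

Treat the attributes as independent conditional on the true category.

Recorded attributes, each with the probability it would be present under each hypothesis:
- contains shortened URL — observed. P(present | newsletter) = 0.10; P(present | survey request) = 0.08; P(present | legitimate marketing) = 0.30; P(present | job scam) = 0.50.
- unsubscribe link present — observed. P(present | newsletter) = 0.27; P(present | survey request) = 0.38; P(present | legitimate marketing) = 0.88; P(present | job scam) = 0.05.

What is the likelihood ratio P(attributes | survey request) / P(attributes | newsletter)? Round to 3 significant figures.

The Bayes factor is the ratio of the joint likelihoods of the attribute pattern under the two hypotheses.
  survey request: 0.08 × 0.38 = 0.0304
  newsletter: 0.10 × 0.27 = 0.027
Bayes factor = 0.0304 / 0.027 ≈ 1.13

1.13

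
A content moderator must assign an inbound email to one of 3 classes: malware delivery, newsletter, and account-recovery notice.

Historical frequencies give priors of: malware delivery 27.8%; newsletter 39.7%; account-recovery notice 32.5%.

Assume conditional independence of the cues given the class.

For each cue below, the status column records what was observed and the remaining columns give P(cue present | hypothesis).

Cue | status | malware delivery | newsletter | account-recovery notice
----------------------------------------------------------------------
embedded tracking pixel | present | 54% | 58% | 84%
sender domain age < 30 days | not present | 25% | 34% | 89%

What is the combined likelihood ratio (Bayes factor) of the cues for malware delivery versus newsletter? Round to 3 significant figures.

Joint likelihood of the cue pattern under each hypothesis (using 1 − P(present | H) for each absent cue):
  malware delivery: 0.54 × (1 − 0.25) = 0.405
  newsletter: 0.58 × (1 − 0.34) = 0.3828
Bayes factor = 0.405 / 0.3828 ≈ 1.06

1.06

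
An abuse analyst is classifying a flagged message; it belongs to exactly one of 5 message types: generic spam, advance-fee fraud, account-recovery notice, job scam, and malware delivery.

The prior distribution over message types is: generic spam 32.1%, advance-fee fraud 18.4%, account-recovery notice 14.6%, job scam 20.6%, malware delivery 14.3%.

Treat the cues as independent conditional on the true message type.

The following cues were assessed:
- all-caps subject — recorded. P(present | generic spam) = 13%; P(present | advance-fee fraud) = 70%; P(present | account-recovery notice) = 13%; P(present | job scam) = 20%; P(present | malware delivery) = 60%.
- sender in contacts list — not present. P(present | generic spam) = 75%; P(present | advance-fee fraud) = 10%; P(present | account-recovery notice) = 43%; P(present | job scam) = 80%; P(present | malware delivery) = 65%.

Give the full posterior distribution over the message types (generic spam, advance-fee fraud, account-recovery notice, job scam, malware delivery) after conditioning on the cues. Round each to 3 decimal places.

Multiply each prior by the joint likelihood of the cue pattern (using 1 − P(present | H) for each absent cue):
  generic spam: 0.321 × 0.13 × (1 − 0.75) = 0.010433
  advance-fee fraud: 0.184 × 0.70 × (1 − 0.10) = 0.11592
  account-recovery notice: 0.146 × 0.13 × (1 − 0.43) = 0.010819
  job scam: 0.206 × 0.20 × (1 − 0.80) = 0.00824
  malware delivery: 0.143 × 0.60 × (1 − 0.65) = 0.03003
Marginal likelihood of the evidence = 0.17544.
P(generic spam | evidence) = 0.010433 / 0.17544 ≈ 0.059
P(advance-fee fraud | evidence) = 0.11592 / 0.17544 ≈ 0.661
P(account-recovery notice | evidence) = 0.010819 / 0.17544 ≈ 0.062
P(job scam | evidence) = 0.00824 / 0.17544 ≈ 0.047
P(malware delivery | evidence) = 0.03003 / 0.17544 ≈ 0.171

0.059, 0.661, 0.062, 0.047, 0.171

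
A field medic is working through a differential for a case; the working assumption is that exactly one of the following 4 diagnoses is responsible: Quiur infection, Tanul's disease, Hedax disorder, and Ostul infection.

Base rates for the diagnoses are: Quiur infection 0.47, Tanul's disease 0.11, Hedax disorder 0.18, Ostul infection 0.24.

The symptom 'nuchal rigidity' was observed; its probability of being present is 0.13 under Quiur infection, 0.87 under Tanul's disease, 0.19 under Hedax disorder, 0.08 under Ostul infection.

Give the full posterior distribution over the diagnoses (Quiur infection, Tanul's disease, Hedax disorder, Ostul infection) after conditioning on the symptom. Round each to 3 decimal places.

For each hypothesis, the unnormalized posterior weight is prior × likelihood:
  Quiur infection: 0.47 × 0.13 = 0.0611
  Tanul's disease: 0.11 × 0.87 = 0.0957
  Hedax disorder: 0.18 × 0.19 = 0.0342
  Ostul infection: 0.24 × 0.08 = 0.0192
Marginal likelihood of the evidence = 0.2102.
P(Quiur infection | evidence) = 0.0611 / 0.2102 ≈ 0.291
P(Tanul's disease | evidence) = 0.0957 / 0.2102 ≈ 0.455
P(Hedax disorder | evidence) = 0.0342 / 0.2102 ≈ 0.163
P(Ostul infection | evidence) = 0.0192 / 0.2102 ≈ 0.091

0.291, 0.455, 0.163, 0.091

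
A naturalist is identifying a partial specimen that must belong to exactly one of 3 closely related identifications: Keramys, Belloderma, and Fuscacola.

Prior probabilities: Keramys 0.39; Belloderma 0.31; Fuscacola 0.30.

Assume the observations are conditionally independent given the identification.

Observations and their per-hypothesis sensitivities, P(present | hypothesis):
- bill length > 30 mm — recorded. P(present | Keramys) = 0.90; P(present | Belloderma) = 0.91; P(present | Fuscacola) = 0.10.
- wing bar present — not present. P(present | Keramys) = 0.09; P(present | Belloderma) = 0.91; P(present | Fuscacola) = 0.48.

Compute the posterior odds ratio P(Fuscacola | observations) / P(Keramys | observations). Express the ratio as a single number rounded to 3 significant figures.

Unnormalized posterior weight (prior times the observation likelihoods) for each of the two hypotheses (using 1 − P(present | H) for each absent observation):
  Fuscacola: 0.30 × 0.10 × (1 − 0.48) = 0.0156
  Keramys: 0.39 × 0.90 × (1 − 0.09) = 0.31941
Odds(Fuscacola : Keramys) = 0.0156 / 0.31941 ≈ 0.0488.

0.0488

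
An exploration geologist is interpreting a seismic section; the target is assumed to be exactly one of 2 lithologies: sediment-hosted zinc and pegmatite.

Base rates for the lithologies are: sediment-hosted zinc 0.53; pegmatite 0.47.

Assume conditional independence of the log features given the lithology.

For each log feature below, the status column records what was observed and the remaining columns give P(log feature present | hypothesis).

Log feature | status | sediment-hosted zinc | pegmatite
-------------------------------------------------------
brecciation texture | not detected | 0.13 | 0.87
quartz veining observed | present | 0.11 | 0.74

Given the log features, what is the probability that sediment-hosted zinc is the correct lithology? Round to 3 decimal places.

By Bayes' rule with conditional independence, the unnormalized weight for each hypothesis is prior × ∏ likelihoods (using 1 − P(present | H) for each absent log feature):
  sediment-hosted zinc: 0.53 × (1 − 0.13) × 0.11 = 0.050721
  pegmatite: 0.47 × (1 − 0.87) × 0.74 = 0.045214
The unnormalized weights sum to 0.095935.
P(sediment-hosted zinc | evidence) = 0.050721 / 0.095935 ≈ 0.529.

0.529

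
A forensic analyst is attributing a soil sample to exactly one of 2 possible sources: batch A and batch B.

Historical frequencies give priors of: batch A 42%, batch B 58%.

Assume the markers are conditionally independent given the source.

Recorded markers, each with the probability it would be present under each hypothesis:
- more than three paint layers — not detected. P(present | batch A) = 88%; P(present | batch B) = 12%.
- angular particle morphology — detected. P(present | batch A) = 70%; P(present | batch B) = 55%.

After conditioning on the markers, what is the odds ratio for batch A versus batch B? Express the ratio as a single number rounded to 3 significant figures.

The normalizing constant cancels in an odds ratio, so compute prior × likelihood for the two hypotheses only (using 1 − P(present | H) for each absent marker):
  batch A: 0.42 × (1 − 0.88) × 0.70 = 0.03528
  batch B: 0.58 × (1 − 0.12) × 0.55 = 0.28072
Odds(batch A : batch B) = 0.03528 / 0.28072 ≈ 0.126.

0.126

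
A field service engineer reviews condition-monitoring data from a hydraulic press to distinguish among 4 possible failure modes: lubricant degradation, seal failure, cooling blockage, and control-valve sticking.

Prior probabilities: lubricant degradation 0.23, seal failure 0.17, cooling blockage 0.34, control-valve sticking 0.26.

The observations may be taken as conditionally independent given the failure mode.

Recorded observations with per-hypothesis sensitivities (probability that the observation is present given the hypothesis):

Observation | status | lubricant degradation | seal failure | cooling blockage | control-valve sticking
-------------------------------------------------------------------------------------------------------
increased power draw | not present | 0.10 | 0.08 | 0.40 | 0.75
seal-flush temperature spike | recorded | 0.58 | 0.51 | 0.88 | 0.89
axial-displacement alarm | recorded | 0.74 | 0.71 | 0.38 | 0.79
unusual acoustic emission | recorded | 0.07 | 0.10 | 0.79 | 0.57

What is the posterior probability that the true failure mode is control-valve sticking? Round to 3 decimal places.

0.284

Multiply each prior by the joint likelihood of the evidence pattern (using 1 − P(present | H) for each absent observation):
  lubricant degradation: 0.23 × (1 − 0.10) × 0.58 × 0.74 × 0.07 = 0.0062191
  seal failure: 0.17 × (1 − 0.08) × 0.51 × 0.71 × 0.10 = 0.0056632
  cooling blockage: 0.34 × (1 − 0.40) × 0.88 × 0.38 × 0.79 = 0.053892
  control-valve sticking: 0.26 × (1 − 0.75) × 0.89 × 0.79 × 0.57 = 0.02605
Normalizing constant Z = 0.0062191 + 0.0056632 + 0.053892 + 0.02605 = 0.091824.
P(control-valve sticking | evidence) = 0.02605 / 0.091824 ≈ 0.284.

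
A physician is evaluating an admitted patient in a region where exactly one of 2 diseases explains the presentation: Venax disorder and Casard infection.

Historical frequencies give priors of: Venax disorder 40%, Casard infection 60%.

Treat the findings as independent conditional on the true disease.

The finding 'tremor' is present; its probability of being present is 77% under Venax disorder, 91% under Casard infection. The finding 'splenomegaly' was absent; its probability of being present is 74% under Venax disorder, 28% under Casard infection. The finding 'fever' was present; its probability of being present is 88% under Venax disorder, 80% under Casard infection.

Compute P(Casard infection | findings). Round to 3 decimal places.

For each hypothesis, the unnormalized posterior weight is prior × product of the finding likelihoods (using 1 − P(present | H) for each absent finding):
  Venax disorder: 0.40 × 0.77 × (1 − 0.74) × 0.88 = 0.07047
  Casard infection: 0.60 × 0.91 × (1 − 0.28) × 0.80 = 0.3145
Marginal likelihood of the evidence = 0.38497.
P(Casard infection | evidence) = 0.3145 / 0.38497 ≈ 0.817.

0.817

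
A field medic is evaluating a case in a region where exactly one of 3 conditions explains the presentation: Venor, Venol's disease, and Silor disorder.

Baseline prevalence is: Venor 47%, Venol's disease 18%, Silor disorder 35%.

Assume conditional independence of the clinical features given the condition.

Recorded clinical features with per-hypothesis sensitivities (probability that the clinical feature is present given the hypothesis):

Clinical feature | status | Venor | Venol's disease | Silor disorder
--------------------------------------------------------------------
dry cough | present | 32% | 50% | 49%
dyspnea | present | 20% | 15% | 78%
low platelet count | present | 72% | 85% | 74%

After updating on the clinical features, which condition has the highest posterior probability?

For each hypothesis, the unnormalized posterior weight is prior × product of the clinical feature likelihoods:
  Venor: 0.47 × 0.32 × 0.20 × 0.72 = 0.021658
  Venol's disease: 0.18 × 0.50 × 0.15 × 0.85 = 0.011475
  Silor disorder: 0.35 × 0.49 × 0.78 × 0.74 = 0.09899
Normalizing constant Z = 0.021658 + 0.011475 + 0.09899 = 0.13212.
P(Venor | evidence) ≈ 0.021658 / 0.13212 ≈ 0.164
P(Venol's disease | evidence) ≈ 0.011475 / 0.13212 ≈ 0.087
P(Silor disorder | evidence) ≈ 0.09899 / 0.13212 ≈ 0.749
The largest is 0.749, so Silor disorder is most probable.

Silor disorder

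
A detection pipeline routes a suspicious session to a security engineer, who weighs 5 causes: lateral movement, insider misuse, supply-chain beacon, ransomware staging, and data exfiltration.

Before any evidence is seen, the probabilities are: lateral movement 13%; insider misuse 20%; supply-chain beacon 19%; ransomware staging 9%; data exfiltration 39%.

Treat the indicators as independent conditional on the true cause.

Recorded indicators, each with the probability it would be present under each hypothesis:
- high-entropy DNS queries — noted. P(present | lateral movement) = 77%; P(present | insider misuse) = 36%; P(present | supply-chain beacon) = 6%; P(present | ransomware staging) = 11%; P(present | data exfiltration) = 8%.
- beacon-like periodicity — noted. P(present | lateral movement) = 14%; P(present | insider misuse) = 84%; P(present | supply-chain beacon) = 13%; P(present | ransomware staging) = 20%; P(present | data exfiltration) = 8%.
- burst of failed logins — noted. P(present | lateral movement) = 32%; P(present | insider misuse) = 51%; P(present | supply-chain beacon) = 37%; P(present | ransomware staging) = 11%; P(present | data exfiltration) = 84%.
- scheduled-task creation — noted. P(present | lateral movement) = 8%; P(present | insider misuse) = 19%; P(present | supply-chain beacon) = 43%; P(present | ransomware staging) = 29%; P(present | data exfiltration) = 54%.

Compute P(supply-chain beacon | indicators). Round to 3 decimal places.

For each hypothesis, the unnormalized posterior weight is prior × product of the indicator likelihoods:
  lateral movement: 0.13 × 0.77 × 0.14 × 0.32 × 0.08 = 0.00035876
  insider misuse: 0.20 × 0.36 × 0.84 × 0.51 × 0.19 = 0.0058605
  supply-chain beacon: 0.19 × 0.06 × 0.13 × 0.37 × 0.43 = 0.00023579
  ransomware staging: 0.09 × 0.11 × 0.20 × 0.11 × 0.29 = 6.3162e-05
  data exfiltration: 0.39 × 0.08 × 0.08 × 0.84 × 0.54 = 0.0011322
Marginal likelihood of the evidence = 0.0076504.
P(supply-chain beacon | evidence) = 0.00023579 / 0.0076504 ≈ 0.031.

0.031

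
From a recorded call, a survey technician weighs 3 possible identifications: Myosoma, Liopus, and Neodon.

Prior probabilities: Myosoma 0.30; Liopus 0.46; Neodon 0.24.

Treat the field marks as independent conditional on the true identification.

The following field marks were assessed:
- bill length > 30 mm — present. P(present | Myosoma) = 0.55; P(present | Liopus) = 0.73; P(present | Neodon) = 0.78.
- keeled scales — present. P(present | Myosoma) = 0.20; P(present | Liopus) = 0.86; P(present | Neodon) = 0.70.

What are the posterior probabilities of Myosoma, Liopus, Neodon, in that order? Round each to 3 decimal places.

Multiply each prior by the joint likelihood of the field mark pattern:
  Myosoma: 0.30 × 0.55 × 0.20 = 0.033
  Liopus: 0.46 × 0.73 × 0.86 = 0.28879
  Neodon: 0.24 × 0.78 × 0.70 = 0.13104
Marginal likelihood of the evidence = 0.45283.
P(Myosoma | evidence) = 0.033 / 0.45283 ≈ 0.073
P(Liopus | evidence) = 0.28879 / 0.45283 ≈ 0.638
P(Neodon | evidence) = 0.13104 / 0.45283 ≈ 0.289

0.073, 0.638, 0.289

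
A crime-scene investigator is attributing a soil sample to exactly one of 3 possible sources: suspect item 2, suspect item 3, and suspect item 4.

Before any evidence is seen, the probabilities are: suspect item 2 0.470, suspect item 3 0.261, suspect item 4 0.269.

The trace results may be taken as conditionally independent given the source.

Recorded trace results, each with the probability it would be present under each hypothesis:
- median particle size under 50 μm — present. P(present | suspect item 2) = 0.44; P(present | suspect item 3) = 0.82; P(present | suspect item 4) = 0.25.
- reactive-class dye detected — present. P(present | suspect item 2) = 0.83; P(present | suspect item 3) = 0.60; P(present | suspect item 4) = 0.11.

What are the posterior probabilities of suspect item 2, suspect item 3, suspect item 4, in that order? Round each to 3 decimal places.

For each hypothesis, the unnormalized posterior weight is prior × product of the trace result likelihoods:
  suspect item 2: 0.470 × 0.44 × 0.83 = 0.17164
  suspect item 3: 0.261 × 0.82 × 0.60 = 0.12841
  suspect item 4: 0.269 × 0.25 × 0.11 = 0.0073975
Marginal likelihood of the evidence = 0.30745.
P(suspect item 2 | evidence) = 0.17164 / 0.30745 ≈ 0.558
P(suspect item 3 | evidence) = 0.12841 / 0.30745 ≈ 0.418
P(suspect item 4 | evidence) = 0.0073975 / 0.30745 ≈ 0.024

0.558, 0.418, 0.024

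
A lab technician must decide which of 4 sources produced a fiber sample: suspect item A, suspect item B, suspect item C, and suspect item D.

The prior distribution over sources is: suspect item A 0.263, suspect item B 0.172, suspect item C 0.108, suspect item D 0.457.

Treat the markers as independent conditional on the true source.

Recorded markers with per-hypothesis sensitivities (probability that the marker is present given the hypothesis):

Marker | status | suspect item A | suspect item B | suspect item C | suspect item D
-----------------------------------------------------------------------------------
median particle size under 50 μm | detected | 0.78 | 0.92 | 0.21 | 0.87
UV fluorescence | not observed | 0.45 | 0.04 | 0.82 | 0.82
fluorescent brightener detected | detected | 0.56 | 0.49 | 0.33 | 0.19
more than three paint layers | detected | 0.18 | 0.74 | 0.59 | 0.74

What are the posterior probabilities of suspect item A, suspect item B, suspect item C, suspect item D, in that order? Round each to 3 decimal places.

For each hypothesis, the unnormalized posterior weight is prior × product of the marker likelihoods (using 1 − P(present | H) for each absent marker):
  suspect item A: 0.263 × 0.78 × (1 − 0.45) × 0.56 × 0.18 = 0.011373
  suspect item B: 0.172 × 0.92 × (1 − 0.04) × 0.49 × 0.74 = 0.055083
  suspect item C: 0.108 × 0.21 × (1 − 0.82) × 0.33 × 0.59 = 0.00079484
  suspect item D: 0.457 × 0.87 × (1 − 0.82) × 0.19 × 0.74 = 0.010062
Marginal likelihood of the evidence = 0.077313.
P(suspect item A | evidence) = 0.011373 / 0.077313 ≈ 0.147
P(suspect item B | evidence) = 0.055083 / 0.077313 ≈ 0.712
P(suspect item C | evidence) = 0.00079484 / 0.077313 ≈ 0.010
P(suspect item D | evidence) = 0.010062 / 0.077313 ≈ 0.130

0.147, 0.712, 0.010, 0.130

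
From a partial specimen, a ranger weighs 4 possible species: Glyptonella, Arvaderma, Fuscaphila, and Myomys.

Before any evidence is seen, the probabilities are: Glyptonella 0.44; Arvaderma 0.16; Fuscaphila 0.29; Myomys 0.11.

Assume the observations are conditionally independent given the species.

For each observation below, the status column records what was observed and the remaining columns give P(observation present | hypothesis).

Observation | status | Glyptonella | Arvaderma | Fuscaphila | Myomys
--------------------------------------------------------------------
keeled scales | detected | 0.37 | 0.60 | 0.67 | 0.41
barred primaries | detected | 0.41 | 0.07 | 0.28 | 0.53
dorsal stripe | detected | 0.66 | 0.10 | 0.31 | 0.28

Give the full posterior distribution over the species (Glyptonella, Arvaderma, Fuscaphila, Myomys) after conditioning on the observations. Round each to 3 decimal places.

Multiply each prior by the joint likelihood of the evidence pattern:
  Glyptonella: 0.44 × 0.37 × 0.41 × 0.66 = 0.044054
  Arvaderma: 0.16 × 0.60 × 0.07 × 0.10 = 0.000672
  Fuscaphila: 0.29 × 0.67 × 0.28 × 0.31 = 0.016865
  Myomys: 0.11 × 0.41 × 0.53 × 0.28 = 0.0066928
Marginal likelihood of the evidence = 0.068284.
P(Glyptonella | evidence) = 0.044054 / 0.068284 ≈ 0.645
P(Arvaderma | evidence) = 0.000672 / 0.068284 ≈ 0.010
P(Fuscaphila | evidence) = 0.016865 / 0.068284 ≈ 0.247
P(Myomys | evidence) = 0.0066928 / 0.068284 ≈ 0.098

0.645, 0.010, 0.247, 0.098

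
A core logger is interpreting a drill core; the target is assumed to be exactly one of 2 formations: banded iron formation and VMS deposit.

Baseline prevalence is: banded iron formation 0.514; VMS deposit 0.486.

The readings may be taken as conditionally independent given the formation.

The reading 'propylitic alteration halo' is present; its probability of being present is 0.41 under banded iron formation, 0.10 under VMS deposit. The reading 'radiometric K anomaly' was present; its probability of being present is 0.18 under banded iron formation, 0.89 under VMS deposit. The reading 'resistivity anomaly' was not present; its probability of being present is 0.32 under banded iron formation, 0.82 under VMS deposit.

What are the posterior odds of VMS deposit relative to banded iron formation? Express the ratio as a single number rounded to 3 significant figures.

Posterior odds equal prior odds times the likelihood ratio; only the two competing hypotheses matter (using 1 − P(present | H) for each absent reading).
  VMS deposit: 0.486 × 0.10 × 0.89 × (1 − 0.82) = 0.0077857
  banded iron formation: 0.514 × 0.41 × 0.18 × (1 − 0.32) = 0.025795
Posterior odds = 0.0077857 / 0.025795 ≈ 0.302.

0.302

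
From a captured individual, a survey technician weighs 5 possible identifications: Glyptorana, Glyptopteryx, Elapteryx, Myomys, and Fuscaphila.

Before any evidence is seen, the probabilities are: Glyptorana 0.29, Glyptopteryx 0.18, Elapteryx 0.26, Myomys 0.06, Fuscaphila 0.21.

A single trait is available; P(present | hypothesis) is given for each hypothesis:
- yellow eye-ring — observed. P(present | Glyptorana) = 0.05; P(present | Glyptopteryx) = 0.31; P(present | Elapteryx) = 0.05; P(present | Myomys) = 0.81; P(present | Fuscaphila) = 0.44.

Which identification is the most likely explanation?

For each hypothesis, the unnormalized posterior weight is prior × likelihood:
  Glyptorana: 0.29 × 0.05 = 0.0145
  Glyptopteryx: 0.18 × 0.31 = 0.0558
  Elapteryx: 0.26 × 0.05 = 0.013
  Myomys: 0.06 × 0.81 = 0.0486
  Fuscaphila: 0.21 × 0.44 = 0.0924
The unnormalized weights sum to 0.2243.
P(Glyptorana | evidence) ≈ 0.0145 / 0.2243 ≈ 0.065
P(Glyptopteryx | evidence) ≈ 0.0558 / 0.2243 ≈ 0.249
P(Elapteryx | evidence) ≈ 0.013 / 0.2243 ≈ 0.058
P(Myomys | evidence) ≈ 0.0486 / 0.2243 ≈ 0.217
P(Fuscaphila | evidence) ≈ 0.0924 / 0.2243 ≈ 0.412
The largest is 0.412, so Fuscaphila is most probable.

Fuscaphila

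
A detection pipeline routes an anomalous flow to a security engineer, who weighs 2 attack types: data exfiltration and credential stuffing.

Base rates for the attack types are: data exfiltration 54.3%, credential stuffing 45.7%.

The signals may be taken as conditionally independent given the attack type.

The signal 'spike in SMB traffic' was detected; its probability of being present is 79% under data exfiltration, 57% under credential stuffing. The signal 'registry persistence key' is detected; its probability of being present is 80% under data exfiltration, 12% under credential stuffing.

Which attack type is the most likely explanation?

data exfiltration

By Bayes' rule with conditional independence, the unnormalized weight for each hypothesis is prior × ∏ likelihoods:
  data exfiltration: 0.543 × 0.79 × 0.80 = 0.34318
  credential stuffing: 0.457 × 0.57 × 0.12 = 0.031259
Normalizing constant Z = 0.34318 + 0.031259 = 0.37443.
P(data exfiltration | evidence) ≈ 0.34318 / 0.37443 ≈ 0.917
P(credential stuffing | evidence) ≈ 0.031259 / 0.37443 ≈ 0.083
The largest is 0.917, so data exfiltration is most probable.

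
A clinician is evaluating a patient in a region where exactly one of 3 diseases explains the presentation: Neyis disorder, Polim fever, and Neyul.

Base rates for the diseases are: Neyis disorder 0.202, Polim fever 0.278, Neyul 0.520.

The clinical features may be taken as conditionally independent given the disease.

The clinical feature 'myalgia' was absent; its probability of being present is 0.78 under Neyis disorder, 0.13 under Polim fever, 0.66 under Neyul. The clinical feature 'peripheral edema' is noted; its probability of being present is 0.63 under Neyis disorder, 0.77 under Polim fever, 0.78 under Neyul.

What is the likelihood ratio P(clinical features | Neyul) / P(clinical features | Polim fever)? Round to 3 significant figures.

Joint likelihood of the clinical feature pattern under each hypothesis (using 1 − P(present | H) for each absent clinical feature):
  Neyul: (1 − 0.66) × 0.78 = 0.2652
  Polim fever: (1 − 0.13) × 0.77 = 0.6699
Bayes factor = 0.2652 / 0.6699 ≈ 0.396

0.396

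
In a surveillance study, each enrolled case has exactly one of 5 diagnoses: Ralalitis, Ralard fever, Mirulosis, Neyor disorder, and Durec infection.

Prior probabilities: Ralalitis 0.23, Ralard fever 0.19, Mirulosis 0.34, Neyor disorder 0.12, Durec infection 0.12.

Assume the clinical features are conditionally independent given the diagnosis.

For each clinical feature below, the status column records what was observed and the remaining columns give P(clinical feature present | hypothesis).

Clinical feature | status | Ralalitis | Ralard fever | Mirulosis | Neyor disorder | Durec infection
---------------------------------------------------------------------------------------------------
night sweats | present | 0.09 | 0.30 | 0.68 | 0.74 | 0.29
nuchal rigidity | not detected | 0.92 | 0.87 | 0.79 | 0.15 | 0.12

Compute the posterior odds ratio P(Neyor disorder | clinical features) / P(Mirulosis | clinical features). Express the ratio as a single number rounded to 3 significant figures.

Unnormalized posterior weight (prior times the clinical feature likelihoods) for each of the two hypotheses (using 1 − P(present | H) for each absent clinical feature):
  Neyor disorder: 0.12 × 0.74 × (1 − 0.15) = 0.07548
  Mirulosis: 0.34 × 0.68 × (1 − 0.79) = 0.048552
Posterior odds = 0.07548 / 0.048552 ≈ 1.55.

1.55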